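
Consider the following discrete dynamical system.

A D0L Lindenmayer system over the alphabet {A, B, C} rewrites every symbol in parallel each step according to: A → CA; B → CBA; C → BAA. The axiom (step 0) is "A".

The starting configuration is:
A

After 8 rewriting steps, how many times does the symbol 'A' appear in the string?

gen 0: A
gen 1: CA
gen 2: BAACA
gen 3: CBACACABAACA
gen 4: BAACBACABAACABAACACBACACABAACA
gen 5: CBACACABAACBACABAACACBACACABAACACBACACABAACABAACBACABAACABAACACBACACABAACA
gen 6: BAACBACABAACABAACACBACACABAACBACABAACACBACACABAACABAACBACA…AACACBACACABAACACBACACABAACABAACBACABAACABAACACBACACABAACA  (len 184)
gen 7: CBACACABAACBACABAACACBACACABAACACBACACABAACABAACBACABAACAB…AACACBACACABAACACBACACABAACABAACBACABAACABAACACBACACABAACA  (len 456)
gen 8: BAACBACABAACABAACACBACACABAACBACABAACACBACACABAACABAACBACA…AACACBACACABAACACBACACABAACABAACBACABAACABAACACBACACABAACA  (len 1132)

588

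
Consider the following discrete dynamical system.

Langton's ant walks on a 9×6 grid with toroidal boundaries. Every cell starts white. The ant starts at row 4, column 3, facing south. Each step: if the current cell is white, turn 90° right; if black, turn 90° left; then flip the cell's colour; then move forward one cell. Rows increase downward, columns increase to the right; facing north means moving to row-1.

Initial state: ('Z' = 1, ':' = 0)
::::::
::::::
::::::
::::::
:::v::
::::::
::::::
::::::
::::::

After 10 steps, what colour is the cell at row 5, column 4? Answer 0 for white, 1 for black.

1

step 0: ::::::
::::::
::::::
::::::
:::v::
::::::
::::::
::::::
::::::
step 1: ::::::
::::::
::::::
::::::
::<Z::
::::::
::::::
::::::
::::::
step 2: ::::::
::::::
::::::
::^:::
::ZZ::
::::::
::::::
::::::
::::::
step 3: ::::::
::::::
::::::
::Z>::
::ZZ::
::::::
::::::
::::::
::::::
step 4: ::::::
::::::
::::::
::ZZ::
::Zv::
::::::
::::::
::::::
::::::
step 5: ::::::
::::::
::::::
::ZZ::
::Z:>:
::::::
::::::
::::::
::::::
step 6: ::::::
::::::
::::::
::ZZ::
::Z:Z:
::::v:
::::::
::::::
::::::
step 7: ::::::
::::::
::::::
::ZZ::
::Z:Z:
:::<Z:
::::::
::::::
::::::
step 8: ::::::
::::::
::::::
::ZZ::
::Z^Z:
:::ZZ:
::::::
::::::
::::::
step 9: ::::::
::::::
::::::
::ZZ::
::ZZ>:
:::ZZ:
::::::
::::::
::::::
step 10: ::::::
::::::
::::::
::ZZ^:
::ZZ::
:::ZZ:
::::::
::::::
::::::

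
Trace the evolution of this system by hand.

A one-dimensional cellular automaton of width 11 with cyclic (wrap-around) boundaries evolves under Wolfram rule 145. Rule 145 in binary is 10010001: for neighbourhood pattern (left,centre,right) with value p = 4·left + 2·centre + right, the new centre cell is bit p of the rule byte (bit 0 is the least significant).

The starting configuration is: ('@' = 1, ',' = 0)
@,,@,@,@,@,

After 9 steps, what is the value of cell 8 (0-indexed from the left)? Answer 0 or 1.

0) @,,@,@,@,@,
1) ,@,,,,,,,,,
2) ,,@@@@@@@@@
3) @,,@@@@@@@,
4) ,@,,@@@@@,,
5) ,,@,,@@@,@@
6) @,,@,,@,,,,
7) ,@,,@,,@@@,
8) ,,@,,@,,@,@
9) @,,@,,@,,,,

0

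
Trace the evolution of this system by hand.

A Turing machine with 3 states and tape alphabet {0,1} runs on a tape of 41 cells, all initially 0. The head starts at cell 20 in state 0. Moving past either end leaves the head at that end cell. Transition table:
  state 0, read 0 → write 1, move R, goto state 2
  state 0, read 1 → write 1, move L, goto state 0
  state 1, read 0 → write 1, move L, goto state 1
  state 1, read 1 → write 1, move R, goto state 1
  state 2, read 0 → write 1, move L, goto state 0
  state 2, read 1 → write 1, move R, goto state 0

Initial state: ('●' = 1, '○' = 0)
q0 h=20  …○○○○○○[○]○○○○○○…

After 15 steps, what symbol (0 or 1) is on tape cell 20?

k=0  q0 h=20  …○○○○○○[○]○○○○○○…
k=1  q2 h=21  …○○○○○●[○]○○○○○○…
k=2  q0 h=20  …○○○○○○[●]●○○○○○…
k=3  q0 h=19  …○○○○○○[○]●●○○○○…
k=4  q2 h=20  …○○○○○●[●]●○○○○○…
k=5  q0 h=21  …○○○○●●[●]○○○○○○…
k=6  q0 h=20  …○○○○○●[●]●○○○○○…
k=7  q0 h=19  …○○○○○○[●]●●○○○○…
k=8  q0 h=18  …○○○○○○[○]●●●○○○…
k=9  q2 h=19  …○○○○○●[●]●●○○○○…
k=10  q0 h=20  …○○○○●●[●]●○○○○○…
k=11  q0 h=19  …○○○○○●[●]●●○○○○…
k=12  q0 h=18  …○○○○○○[●]●●●○○○…
k=13  q0 h=17  …○○○○○○[○]●●●●○○…
k=14  q2 h=18  …○○○○○●[●]●●●○○○…
k=15  q0 h=19  …○○○○●●[●]●●○○○○…

1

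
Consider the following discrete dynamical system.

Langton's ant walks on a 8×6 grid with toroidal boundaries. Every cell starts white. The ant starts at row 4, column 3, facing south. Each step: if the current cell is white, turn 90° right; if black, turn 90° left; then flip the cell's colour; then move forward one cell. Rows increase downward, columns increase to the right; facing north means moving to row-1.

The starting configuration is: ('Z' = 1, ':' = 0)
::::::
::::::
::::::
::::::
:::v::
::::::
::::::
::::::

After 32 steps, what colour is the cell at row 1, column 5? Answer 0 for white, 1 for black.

1

t=0: ::::::
::::::
::::::
::::::
:::v::
::::::
::::::
::::::
t=1: ::::::
::::::
::::::
::::::
::<Z::
::::::
::::::
::::::
t=2: ::::::
::::::
::::::
::^:::
::ZZ::
::::::
::::::
::::::
t=3: ::::::
::::::
::::::
::Z>::
::ZZ::
::::::
::::::
::::::
t=4: ::::::
::::::
::::::
::ZZ::
::Zv::
::::::
::::::
::::::
t=5: ::::::
::::::
::::::
::ZZ::
::Z:>:
::::::
::::::
::::::
t=6: ::::::
::::::
::::::
::ZZ::
::Z:Z:
::::v:
::::::
::::::
t=7: ::::::
::::::
::::::
::ZZ::
::Z:Z:
:::<Z:
::::::
::::::
t=8: ::::::
::::::
::::::
::ZZ::
::Z^Z:
:::ZZ:
::::::
::::::
t=9: ::::::
::::::
::::::
::ZZ::
::ZZ>:
:::ZZ:
::::::
::::::
t=10: ::::::
::::::
::::::
::ZZ^:
::ZZ::
:::ZZ:
::::::
::::::
t=11: ::::::
::::::
::::::
::ZZZ>
::ZZ::
:::ZZ:
::::::
::::::
t=12: ::::::
::::::
::::::
::ZZZZ
::ZZ:v
:::ZZ:
::::::
::::::
t=13: ::::::
::::::
::::::
::ZZZZ
::ZZ<Z
:::ZZ:
::::::
::::::
t=14: ::::::
::::::
::::::
::ZZ^Z
::ZZZZ
:::ZZ:
::::::
::::::
t=15: ::::::
::::::
::::::
::Z<:Z
::ZZZZ
:::ZZ:
::::::
::::::
t=16: ::::::
::::::
::::::
::Z::Z
::ZvZZ
:::ZZ:
::::::
::::::
t=17: ::::::
::::::
::::::
::Z::Z
::Z:>Z
:::ZZ:
::::::
::::::
t=18: ::::::
::::::
::::::
::Z:^Z
::Z::Z
:::ZZ:
::::::
::::::
t=19: ::::::
::::::
::::::
::Z:Z>
::Z::Z
:::ZZ:
::::::
::::::
t=20: ::::::
::::::
:::::^
::Z:Z:
::Z::Z
:::ZZ:
::::::
::::::
t=21: ::::::
::::::
>::::Z
::Z:Z:
::Z::Z
:::ZZ:
::::::
::::::
t=22: ::::::
::::::
Z::::Z
v:Z:Z:
::Z::Z
:::ZZ:
::::::
::::::
t=23: ::::::
::::::
Z::::Z
Z:Z:Z<
::Z::Z
:::ZZ:
::::::
::::::
t=24: ::::::
::::::
Z::::^
Z:Z:ZZ
::Z::Z
:::ZZ:
::::::
::::::
t=25: ::::::
::::::
Z:::<:
Z:Z:ZZ
::Z::Z
:::ZZ:
::::::
::::::
t=26: ::::::
::::^:
Z:::Z:
Z:Z:ZZ
::Z::Z
:::ZZ:
::::::
::::::
t=27: ::::::
::::Z>
Z:::Z:
Z:Z:ZZ
::Z::Z
:::ZZ:
::::::
::::::
t=28: ::::::
::::ZZ
Z:::Zv
Z:Z:ZZ
::Z::Z
:::ZZ:
::::::
::::::
t=29: ::::::
::::ZZ
Z:::<Z
Z:Z:ZZ
::Z::Z
:::ZZ:
::::::
::::::
t=30: ::::::
::::ZZ
Z::::Z
Z:Z:vZ
::Z::Z
:::ZZ:
::::::
::::::
t=31: ::::::
::::ZZ
Z::::Z
Z:Z::>
::Z::Z
:::ZZ:
::::::
::::::
t=32: ::::::
::::ZZ
Z::::^
Z:Z:::
::Z::Z
:::ZZ:
::::::
::::::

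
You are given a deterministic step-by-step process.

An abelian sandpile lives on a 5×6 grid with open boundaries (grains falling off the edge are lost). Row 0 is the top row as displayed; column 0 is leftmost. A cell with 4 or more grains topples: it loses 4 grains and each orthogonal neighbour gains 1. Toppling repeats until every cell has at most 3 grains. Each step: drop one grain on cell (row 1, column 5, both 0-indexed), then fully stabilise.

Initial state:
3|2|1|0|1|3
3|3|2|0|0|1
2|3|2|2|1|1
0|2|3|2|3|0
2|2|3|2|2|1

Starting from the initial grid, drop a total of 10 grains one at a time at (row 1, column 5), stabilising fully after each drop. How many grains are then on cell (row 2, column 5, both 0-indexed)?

0

t=0: 3|2|1|0|1|3
3|3|2|0|0|1
2|3|2|2|1|1
0|2|3|2|3|0
2|2|3|2|2|1
t=1: 3|2|1|0|1|3
3|3|2|0|0|2
2|3|2|2|1|1
0|2|3|2|3|0
2|2|3|2|2|1
t=2: 3|2|1|0|1|3
3|3|2|0|0|3
2|3|2|2|1|1
0|2|3|2|3|0
2|2|3|2|2|1
t=3: 3|2|1|0|2|0
3|3|2|0|1|1
2|3|2|2|1|2
0|2|3|2|3|0
2|2|3|2|2|1
t=4: 3|2|1|0|2|0
3|3|2|0|1|2
2|3|2|2|1|2
0|2|3|2|3|0
2|2|3|2|2|1
t=5: 3|2|1|0|2|0
3|3|2|0|1|3
2|3|2|2|1|2
0|2|3|2|3|0
2|2|3|2|2|1
t=6: 3|2|1|0|2|1
3|3|2|0|2|0
2|3|2|2|1|3
0|2|3|2|3|0
2|2|3|2|2|1
t=7: 3|2|1|0|2|1
3|3|2|0|2|1
2|3|2|2|1|3
0|2|3|2|3|0
2|2|3|2|2|1
t=8: 3|2|1|0|2|1
3|3|2|0|2|2
2|3|2|2|1|3
0|2|3|2|3|0
2|2|3|2|2|1
t=9: 3|2|1|0|2|1
3|3|2|0|2|3
2|3|2|2|1|3
0|2|3|2|3|0
2|2|3|2|2|1
t=10: 3|2|1|0|2|2
3|3|2|0|3|1
2|3|2|2|2|0
0|2|3|2|3|1
2|2|3|2|2|1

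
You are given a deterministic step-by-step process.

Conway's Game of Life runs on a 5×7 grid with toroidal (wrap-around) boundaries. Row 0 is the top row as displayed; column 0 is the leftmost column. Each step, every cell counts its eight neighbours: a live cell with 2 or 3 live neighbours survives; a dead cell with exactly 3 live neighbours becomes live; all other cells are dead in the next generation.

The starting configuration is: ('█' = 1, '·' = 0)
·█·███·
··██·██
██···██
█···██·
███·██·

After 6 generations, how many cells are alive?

step 0: ·█·███·
··██·██
██···██
█···██·
███·██·
step 1: ·······
···█···
·███···
··██···
█·█····
step 2: ·······
···█···
·█··█··
·······
·███···
step 3: ···█···
·······
·······
·█·█···
··█····
step 4: ·······
·······
·······
··█····
··██···
step 5: ·······
·······
·······
··██···
··██···
step 6: ·······
·······
·······
··██···
··██···

4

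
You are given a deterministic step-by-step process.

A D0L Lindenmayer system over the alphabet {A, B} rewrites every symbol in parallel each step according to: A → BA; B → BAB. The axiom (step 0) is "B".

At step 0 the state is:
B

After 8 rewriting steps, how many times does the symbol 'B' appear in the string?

1597

t=0: B
t=1: BAB
t=2: BABBABAB
t=3: BABBABABBABBABABBABAB
t=4: BABBABABBABBABABBABABBABBABABBABBABABBABABBABBABABBABAB
t=5: BABBABABBABBABABBABABBABBABABBABBABABBABABBABBABABBABABBAB…BBABABBABABBABBABABBABABBABBABABBABBABABBABABBABBABABBABAB  (len 144)
t=6: BABBABABBABBABABBABABBABBABABBABBABABBABABBABBABABBABABBAB…BBABABBABABBABBABABBABABBABBABABBABBABABBABABBABBABABBABAB  (len 377)
t=7: BABBABABBABBABABBABABBABBABABBABBABABBABABBABBABABBABABBAB…BBABABBABABBABBABABBABABBABBABABBABBABABBABABBABBABABBABAB  (len 987)
t=8: BABBABABBABBABABBABABBABBABABBABBABABBABABBABBABABBABABBAB…BBABABBABABBABBABABBABABBABBABABBABBABABBABABBABBABABBABAB  (len 2584)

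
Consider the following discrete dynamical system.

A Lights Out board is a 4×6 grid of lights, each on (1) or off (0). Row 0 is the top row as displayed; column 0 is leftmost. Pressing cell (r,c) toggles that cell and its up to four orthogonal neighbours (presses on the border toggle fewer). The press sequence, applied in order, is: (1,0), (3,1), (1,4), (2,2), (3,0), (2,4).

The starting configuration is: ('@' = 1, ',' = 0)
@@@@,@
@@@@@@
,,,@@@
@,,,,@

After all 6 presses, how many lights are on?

12

step 0: @@@@,@
@@@@@@
,,,@@@
@,,,,@
step 1: ,@@@,@
,,@@@@
@,,@@@
@,,,,@
step 2: ,@@@,@
,,@@@@
@@,@@@
,@@,,@
step 3: ,@@@@@
,,@,,,
@@,@,@
,@@,,@
step 4: ,@@@@@
,,,,,,
@,@,,@
,@,,,@
step 5: ,@@@@@
,,,,,,
,,@,,@
@,,,,@
step 6: ,@@@@@
,,,,@,
,,@@@,
@,,,@@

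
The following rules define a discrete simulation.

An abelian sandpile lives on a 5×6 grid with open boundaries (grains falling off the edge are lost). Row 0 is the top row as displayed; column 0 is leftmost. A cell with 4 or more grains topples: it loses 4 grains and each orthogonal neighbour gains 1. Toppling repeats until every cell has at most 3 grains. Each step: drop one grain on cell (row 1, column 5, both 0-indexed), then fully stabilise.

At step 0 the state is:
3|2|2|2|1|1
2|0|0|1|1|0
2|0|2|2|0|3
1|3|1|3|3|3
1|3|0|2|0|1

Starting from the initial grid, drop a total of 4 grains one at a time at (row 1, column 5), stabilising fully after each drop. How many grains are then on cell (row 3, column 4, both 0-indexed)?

0) 3|2|2|2|1|1
2|0|0|1|1|0
2|0|2|2|0|3
1|3|1|3|3|3
1|3|0|2|0|1
1) 3|2|2|2|1|1
2|0|0|1|1|1
2|0|2|2|0|3
1|3|1|3|3|3
1|3|0|2|0|1
2) 3|2|2|2|1|1
2|0|0|1|1|2
2|0|2|2|0|3
1|3|1|3|3|3
1|3|0|2|0|1
3) 3|2|2|2|1|1
2|0|0|1|1|3
2|0|2|2|0|3
1|3|1|3|3|3
1|3|0|2|0|1
4) 3|2|2|2|1|2
2|0|0|1|2|1
2|0|2|3|2|1
1|3|2|0|1|1
1|3|0|3|1|2

1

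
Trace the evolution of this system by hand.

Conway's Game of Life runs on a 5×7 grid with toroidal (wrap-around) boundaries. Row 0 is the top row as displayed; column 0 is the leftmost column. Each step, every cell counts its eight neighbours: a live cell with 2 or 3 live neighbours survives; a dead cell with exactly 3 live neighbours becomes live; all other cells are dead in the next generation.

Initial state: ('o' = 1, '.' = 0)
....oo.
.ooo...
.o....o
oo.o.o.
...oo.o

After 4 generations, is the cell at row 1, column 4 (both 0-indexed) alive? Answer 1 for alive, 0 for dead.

gen 0: ....oo.
.ooo...
.o....o
oo.o.o.
...oo.o
gen 1: .....o.
oooooo.
...oo.o
.o.o.o.
o.oo..o
gen 2: .....o.
ooo....
......o
.o...o.
oooo.oo
gen 3: ...ooo.
oo....o
..o...o
.o..oo.
ooo..o.
gen 4: ...ooo.
ooooo.o
..o...o
...ooo.
ooo....

1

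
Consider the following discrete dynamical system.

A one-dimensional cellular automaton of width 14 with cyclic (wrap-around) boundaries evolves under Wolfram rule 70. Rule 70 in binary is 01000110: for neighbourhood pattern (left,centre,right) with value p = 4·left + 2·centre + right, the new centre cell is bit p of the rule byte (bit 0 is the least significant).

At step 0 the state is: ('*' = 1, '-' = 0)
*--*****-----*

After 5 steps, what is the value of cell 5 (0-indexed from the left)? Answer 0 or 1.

[0] *--*****-----*
[1] *-*----*----*-
[2] *-*---**---**-
[3] *-*--*-*--*-*-
[4] *-*-**-*-**-*-
[5] *-*--*-*--*-*-

1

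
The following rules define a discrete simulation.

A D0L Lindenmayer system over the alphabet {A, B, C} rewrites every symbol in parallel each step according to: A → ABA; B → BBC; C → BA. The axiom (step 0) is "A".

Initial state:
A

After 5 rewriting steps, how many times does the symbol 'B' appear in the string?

k=0  A
k=1  ABA
k=2  ABABBCABA
k=3  ABABBCABABBCBBCBAABABBCABA
k=4  ABABBCABABBCBBCBAABABBCABABBCBBCBABBCBBCBABBCABAABABBCABABBCBBCBAABABBCABA
k=5  ABABBCABABBCBBCBAABABBCABABBCBBCBABBCBBCBABBCABAABABBCABAB…AABABBCABABBCBBCBABBCBBCBABBCABAABABBCABABBCBBCBAABABBCABA  (len 209)

113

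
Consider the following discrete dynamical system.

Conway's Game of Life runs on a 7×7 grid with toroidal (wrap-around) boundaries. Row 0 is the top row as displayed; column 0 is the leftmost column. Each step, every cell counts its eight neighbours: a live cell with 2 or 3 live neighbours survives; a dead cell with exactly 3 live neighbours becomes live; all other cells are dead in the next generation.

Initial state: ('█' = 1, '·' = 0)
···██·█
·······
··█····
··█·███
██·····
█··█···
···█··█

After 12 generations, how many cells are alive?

t=0: ···██·█
·······
··█····
··█·███
██·····
█··█···
···█··█
t=1: ···███·
···█···
···█·█·
█·██·██
██████·
███···█
█·██·██
t=2: ·····█·
··██·█·
···█·█·
█······
·······
·······
·······
t=3: ····█··
··██·██
··██··█
·······
·······
·······
·······
t=4: ···███·
··█··██
··█████
·······
·······
·······
·······
t=5: ···████
··█····
··███·█
···███·
·······
·······
····█··
t=6: ···███·
··█···█
··█····
··█··█·
····█··
·······
···██··
t=7: ··█··█·
··█·██·
·███···
···█···
·······
···██··
···█·█·
t=8: ··█··██
····██·
·█·····
···█···
···██··
···██··
··██·█·
t=9: ··█···█
····███
····█··
··███··
··█····
·····█·
··█··██
t=10: █··██··
···██·█
·······
··█·█··
··█·█··
·····██
·····██
t=11: █··█···
···███·
····██·
·······
····█··
····█·█
█······
t=12: ···█··█
···█·██
···█·█·
····██·
·····█·
·····█·
█·····█

13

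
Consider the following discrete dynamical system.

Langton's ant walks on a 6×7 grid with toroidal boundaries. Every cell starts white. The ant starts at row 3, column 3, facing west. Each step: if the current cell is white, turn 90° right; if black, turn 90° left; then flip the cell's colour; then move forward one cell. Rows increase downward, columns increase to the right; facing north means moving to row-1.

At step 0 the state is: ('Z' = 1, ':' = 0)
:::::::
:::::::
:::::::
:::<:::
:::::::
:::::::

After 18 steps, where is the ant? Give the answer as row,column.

k=0  :::::::
:::::::
:::::::
:::<:::
:::::::
:::::::
k=1  :::::::
:::::::
:::^:::
:::Z:::
:::::::
:::::::
k=2  :::::::
:::::::
:::Z>::
:::Z:::
:::::::
:::::::
k=3  :::::::
:::::::
:::ZZ::
:::Zv::
:::::::
:::::::
k=4  :::::::
:::::::
:::ZZ::
:::<Z::
:::::::
:::::::
k=5  :::::::
:::::::
:::ZZ::
::::Z::
:::v:::
:::::::
k=6  :::::::
:::::::
:::ZZ::
::::Z::
::<Z:::
:::::::
k=7  :::::::
:::::::
:::ZZ::
::^:Z::
::ZZ:::
:::::::
k=8  :::::::
:::::::
:::ZZ::
::Z>Z::
::ZZ:::
:::::::
k=9  :::::::
:::::::
:::ZZ::
::ZZZ::
::Zv:::
:::::::
k=10  :::::::
:::::::
:::ZZ::
::ZZZ::
::Z:>::
:::::::
k=11  :::::::
:::::::
:::ZZ::
::ZZZ::
::Z:Z::
::::v::
k=12  :::::::
:::::::
:::ZZ::
::ZZZ::
::Z:Z::
:::<Z::
k=13  :::::::
:::::::
:::ZZ::
::ZZZ::
::Z^Z::
:::ZZ::
k=14  :::::::
:::::::
:::ZZ::
::ZZZ::
::ZZ>::
:::ZZ::
k=15  :::::::
:::::::
:::ZZ::
::ZZ^::
::ZZ:::
:::ZZ::
k=16  :::::::
:::::::
:::ZZ::
::Z<:::
::ZZ:::
:::ZZ::
k=17  :::::::
:::::::
:::ZZ::
::Z::::
::Zv:::
:::ZZ::
k=18  :::::::
:::::::
:::ZZ::
::Z::::
::Z:>::
:::ZZ::

4,4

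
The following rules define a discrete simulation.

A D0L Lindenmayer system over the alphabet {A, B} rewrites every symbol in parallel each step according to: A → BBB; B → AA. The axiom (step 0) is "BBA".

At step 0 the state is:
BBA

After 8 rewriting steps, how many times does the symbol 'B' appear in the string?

2592

step 0: BBA
step 1: AAAABBB
step 2: BBBBBBBBBBBBAAAAAA
step 3: AAAAAAAAAAAAAAAAAAAAAAAABBBBBBBBBBBBBBBBBB
step 4: BBBBBBBBBBBBBBBBBBBBBBBBBBBBBBBBBBBBBBBBBBBBBBBBBBBBBBBBBBBBBBBBBBBBBBBBAAAAAAAAAAAAAAAAAAAAAAAAAAAAAAAAAAAA
step 5: AAAAAAAAAAAAAAAAAAAAAAAAAAAAAAAAAAAAAAAAAAAAAAAAAAAAAAAAAA…BBBBBBBBBBBBBBBBBBBBBBBBBBBBBBBBBBBBBBBBBBBBBBBBBBBBBBBBBB  (len 252)
step 6: BBBBBBBBBBBBBBBBBBBBBBBBBBBBBBBBBBBBBBBBBBBBBBBBBBBBBBBBBB…AAAAAAAAAAAAAAAAAAAAAAAAAAAAAAAAAAAAAAAAAAAAAAAAAAAAAAAAAA  (len 648)
step 7: AAAAAAAAAAAAAAAAAAAAAAAAAAAAAAAAAAAAAAAAAAAAAAAAAAAAAAAAAA…BBBBBBBBBBBBBBBBBBBBBBBBBBBBBBBBBBBBBBBBBBBBBBBBBBBBBBBBBB  (len 1512)
step 8: BBBBBBBBBBBBBBBBBBBBBBBBBBBBBBBBBBBBBBBBBBBBBBBBBBBBBBBBBB…AAAAAAAAAAAAAAAAAAAAAAAAAAAAAAAAAAAAAAAAAAAAAAAAAAAAAAAAAA  (len 3888)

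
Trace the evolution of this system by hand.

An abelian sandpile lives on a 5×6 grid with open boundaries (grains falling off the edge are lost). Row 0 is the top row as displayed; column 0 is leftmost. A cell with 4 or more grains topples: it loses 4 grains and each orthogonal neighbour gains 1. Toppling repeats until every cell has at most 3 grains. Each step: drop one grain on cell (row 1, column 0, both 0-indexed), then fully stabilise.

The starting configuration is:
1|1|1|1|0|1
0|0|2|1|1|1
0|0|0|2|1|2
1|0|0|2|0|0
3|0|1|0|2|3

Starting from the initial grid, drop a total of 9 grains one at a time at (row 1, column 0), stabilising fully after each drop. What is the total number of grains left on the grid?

gen 0: 1|1|1|1|0|1
0|0|2|1|1|1
0|0|0|2|1|2
1|0|0|2|0|0
3|0|1|0|2|3
gen 1: 1|1|1|1|0|1
1|0|2|1|1|1
0|0|0|2|1|2
1|0|0|2|0|0
3|0|1|0|2|3
gen 2: 1|1|1|1|0|1
2|0|2|1|1|1
0|0|0|2|1|2
1|0|0|2|0|0
3|0|1|0|2|3
gen 3: 1|1|1|1|0|1
3|0|2|1|1|1
0|0|0|2|1|2
1|0|0|2|0|0
3|0|1|0|2|3
gen 4: 2|1|1|1|0|1
0|1|2|1|1|1
1|0|0|2|1|2
1|0|0|2|0|0
3|0|1|0|2|3
gen 5: 2|1|1|1|0|1
1|1|2|1|1|1
1|0|0|2|1|2
1|0|0|2|0|0
3|0|1|0|2|3
gen 6: 2|1|1|1|0|1
2|1|2|1|1|1
1|0|0|2|1|2
1|0|0|2|0|0
3|0|1|0|2|3
gen 7: 2|1|1|1|0|1
3|1|2|1|1|1
1|0|0|2|1|2
1|0|0|2|0|0
3|0|1|0|2|3
gen 8: 3|1|1|1|0|1
0|2|2|1|1|1
2|0|0|2|1|2
1|0|0|2|0|0
3|0|1|0|2|3
gen 9: 3|1|1|1|0|1
1|2|2|1|1|1
2|0|0|2|1|2
1|0|0|2|0|0
3|0|1|0|2|3

34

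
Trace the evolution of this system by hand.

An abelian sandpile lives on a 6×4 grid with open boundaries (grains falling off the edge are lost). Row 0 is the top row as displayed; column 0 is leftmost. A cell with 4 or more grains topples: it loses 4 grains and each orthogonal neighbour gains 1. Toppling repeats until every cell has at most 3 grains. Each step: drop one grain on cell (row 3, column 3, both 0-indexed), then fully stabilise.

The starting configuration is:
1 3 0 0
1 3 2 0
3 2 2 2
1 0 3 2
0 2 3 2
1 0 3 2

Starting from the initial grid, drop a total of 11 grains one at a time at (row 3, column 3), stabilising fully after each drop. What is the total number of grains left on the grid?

39

0) 1 3 0 0
1 3 2 0
3 2 2 2
1 0 3 2
0 2 3 2
1 0 3 2
1) 1 3 0 0
1 3 2 0
3 2 2 2
1 0 3 3
0 2 3 2
1 0 3 2
2) 1 3 0 0
1 3 2 0
3 2 3 3
1 1 1 2
0 3 2 1
1 1 1 0
3) 1 3 0 0
1 3 2 0
3 2 3 3
1 1 1 3
0 3 2 1
1 1 1 0
4) 1 3 0 0
1 3 3 1
3 3 0 1
1 1 3 1
0 3 2 2
1 1 1 0
5) 1 3 0 0
1 3 3 1
3 3 0 1
1 1 3 2
0 3 2 2
1 1 1 0
6) 1 3 0 0
1 3 3 1
3 3 0 1
1 1 3 3
0 3 2 2
1 1 1 0
7) 1 3 0 0
1 3 3 1
3 3 1 2
1 2 0 1
0 3 3 3
1 1 1 0
8) 1 3 0 0
1 3 3 1
3 3 1 2
1 2 0 2
0 3 3 3
1 1 1 0
9) 1 3 0 0
1 3 3 1
3 3 1 2
1 2 0 3
0 3 3 3
1 1 1 0
10) 1 3 0 0
1 3 3 1
3 3 1 3
1 3 2 1
1 0 1 1
1 2 2 1
11) 1 3 0 0
1 3 3 1
3 3 1 3
1 3 2 2
1 0 1 1
1 2 2 1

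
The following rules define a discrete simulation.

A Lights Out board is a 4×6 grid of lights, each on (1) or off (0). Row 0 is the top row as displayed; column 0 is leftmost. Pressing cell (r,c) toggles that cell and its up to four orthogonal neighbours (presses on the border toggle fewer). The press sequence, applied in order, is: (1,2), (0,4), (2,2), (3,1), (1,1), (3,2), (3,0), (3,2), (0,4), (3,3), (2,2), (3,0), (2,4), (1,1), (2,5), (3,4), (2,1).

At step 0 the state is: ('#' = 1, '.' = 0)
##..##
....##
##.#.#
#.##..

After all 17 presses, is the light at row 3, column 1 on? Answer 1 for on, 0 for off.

k=0  ##..##
....##
##.#.#
#.##..
k=1  ###.##
.#####
####.#
#.##..
k=2  ####..
.###.#
####.#
#.##..
k=3  ####..
.#.#.#
#....#
#..#..
k=4  ####..
.#.#.#
##...#
.###..
k=5  #.##..
#.##.#
#....#
.###..
k=6  #.##..
#.##.#
#.#..#
......
k=7  #.##..
#.##.#
..#..#
##....
k=8  #.##..
#.##.#
.....#
#.##..
k=9  #.#.##
#.####
.....#
#.##..
k=10  #.#.##
#.####
...#.#
#...#.
k=11  #.#.##
#..###
.##..#
#.#.#.
k=12  #.#.##
#..###
###..#
.##.#.
k=13  #.#.##
#..#.#
#####.
.##...
k=14  ###.##
.###.#
#.###.
.##...
k=15  ###.##
.###..
#.##.#
.##..#
k=16  ###.##
.###..
#.####
.####.
k=17  ###.##
..##..
.#.###
..###.

0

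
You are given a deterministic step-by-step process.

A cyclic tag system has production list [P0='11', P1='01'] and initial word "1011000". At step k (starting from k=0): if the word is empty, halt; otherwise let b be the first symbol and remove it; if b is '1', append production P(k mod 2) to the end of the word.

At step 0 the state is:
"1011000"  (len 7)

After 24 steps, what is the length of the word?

17

[0] "1011000"  (len 7)
[1] "01100011"  (len 8)
[2] "1100011"  (len 7)
[3] "10001111"  (len 8)
[4] "000111101"  (len 9)
[5] "00111101"  (len 8)
[6] "0111101"  (len 7)
[7] "111101"  (len 6)
[8] "1110101"  (len 7)
[9] "11010111"  (len 8)
[10] "101011101"  (len 9)
[11] "0101110111"  (len 10)
[12] "101110111"  (len 9)
[13] "0111011111"  (len 10)
[14] "111011111"  (len 9)
[15] "1101111111"  (len 10)
[16] "10111111101"  (len 11)
[17] "011111110111"  (len 12)
[18] "11111110111"  (len 11)
[19] "111111011111"  (len 12)
[20] "1111101111101"  (len 13)
[21] "11110111110111"  (len 14)
[22] "111011111011101"  (len 15)
[23] "1101111101110111"  (len 16)
[24] "10111110111011101"  (len 17)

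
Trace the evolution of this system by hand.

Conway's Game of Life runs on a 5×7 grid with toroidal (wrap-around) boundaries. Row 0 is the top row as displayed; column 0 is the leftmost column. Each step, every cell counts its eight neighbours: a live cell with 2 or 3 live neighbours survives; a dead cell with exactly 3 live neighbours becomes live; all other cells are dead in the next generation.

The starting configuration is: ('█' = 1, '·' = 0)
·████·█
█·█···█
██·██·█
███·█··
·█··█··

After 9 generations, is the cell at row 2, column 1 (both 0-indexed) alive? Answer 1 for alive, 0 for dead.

0

step 0: ·████·█
█·█···█
██·██·█
███·█··
·█··█··
step 1: ····█·█
·······
····█··
····█·█
····█··
step 2: ·····█·
·····█·
·····█·
···██··
···██··
step 3: ·····█·
····███
·····█·
···█·█·
···█·█·
step 4: ·······
····█·█
·······
·····██
·····██
step 5: ······█
·······
······█
·····██
·····██
step 6: ·····██
·······
·····██
█······
█······
step 7: ······█
·······
······█
█······
█······
step 8: ·······
·······
·······
█·····█
█·····█
step 9: ·······
·······
·······
█·····█
█·····█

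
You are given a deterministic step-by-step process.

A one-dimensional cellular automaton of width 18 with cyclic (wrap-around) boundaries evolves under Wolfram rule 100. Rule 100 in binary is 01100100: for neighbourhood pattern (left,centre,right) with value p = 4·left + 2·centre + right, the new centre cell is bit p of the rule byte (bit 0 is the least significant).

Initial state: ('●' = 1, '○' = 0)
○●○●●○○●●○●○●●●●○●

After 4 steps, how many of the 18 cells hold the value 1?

0) ○●○●●○○●●○●○●●●●○●
1) ●●●○●○○○●●●●○○○●●●
2) ○○●●●○○○○○○●○○○○○○
3) ○○○○●○○○○○○●○○○○○○
4) ○○○○●○○○○○○●○○○○○○

2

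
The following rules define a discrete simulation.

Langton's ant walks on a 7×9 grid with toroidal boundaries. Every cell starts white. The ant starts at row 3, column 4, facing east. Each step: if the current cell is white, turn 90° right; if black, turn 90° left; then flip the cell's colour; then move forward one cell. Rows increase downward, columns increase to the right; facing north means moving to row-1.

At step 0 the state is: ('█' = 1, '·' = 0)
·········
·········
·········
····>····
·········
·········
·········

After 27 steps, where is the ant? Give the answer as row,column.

0) ·········
·········
·········
····>····
·········
·········
·········
1) ·········
·········
·········
····█····
····v····
·········
·········
2) ·········
·········
·········
····█····
···<█····
·········
·········
3) ·········
·········
·········
···^█····
···██····
·········
·········
4) ·········
·········
·········
···█>····
···██····
·········
·········
5) ·········
·········
····^····
···█·····
···██····
·········
·········
6) ·········
·········
····█>···
···█·····
···██····
·········
·········
7) ·········
·········
····██···
···█·v···
···██····
·········
·········
8) ·········
·········
····██···
···█<█···
···██····
·········
·········
9) ·········
·········
····^█···
···███···
···██····
·········
·········
10) ·········
·········
···<·█···
···███···
···██····
·········
·········
11) ·········
···^·····
···█·█···
···███···
···██····
·········
·········
12) ·········
···█>····
···█·█···
···███···
···██····
·········
·········
13) ·········
···██····
···█v█···
···███···
···██····
·········
·········
14) ·········
···██····
···<██···
···███···
···██····
·········
·········
15) ·········
···██····
····██···
···v██···
···██····
·········
·········
16) ·········
···██····
····██···
····>█···
···██····
·········
·········
17) ·········
···██····
····^█···
·····█···
···██····
·········
·········
18) ·········
···██····
···<·█···
·····█···
···██····
·········
·········
19) ·········
···^█····
···█·█···
·····█···
···██····
·········
·········
20) ·········
··<·█····
···█·█···
·····█···
···██····
·········
·········
21) ··^······
··█·█····
···█·█···
·····█···
···██····
·········
·········
22) ··█>·····
··█·█····
···█·█···
·····█···
···██····
·········
·········
23) ··██·····
··█v█····
···█·█···
·····█···
···██····
·········
·········
24) ··██·····
··<██····
···█·█···
·····█···
···██····
·········
·········
25) ··██·····
···██····
··v█·█···
·····█···
···██····
·········
·········
26) ··██·····
···██····
·<██·█···
·····█···
···██····
·········
·········
27) ··██·····
·^·██····
·███·█···
·····█···
···██····
·········
·········

1,1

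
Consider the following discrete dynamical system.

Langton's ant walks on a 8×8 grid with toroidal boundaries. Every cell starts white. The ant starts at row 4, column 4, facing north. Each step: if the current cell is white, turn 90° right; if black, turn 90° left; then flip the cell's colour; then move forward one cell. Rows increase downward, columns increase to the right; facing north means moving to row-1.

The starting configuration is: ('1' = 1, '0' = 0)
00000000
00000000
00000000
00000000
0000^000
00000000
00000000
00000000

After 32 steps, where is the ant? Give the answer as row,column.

[0] 00000000
00000000
00000000
00000000
0000^000
00000000
00000000
00000000
[1] 00000000
00000000
00000000
00000000
00001>00
00000000
00000000
00000000
[2] 00000000
00000000
00000000
00000000
00001100
00000v00
00000000
00000000
[3] 00000000
00000000
00000000
00000000
00001100
0000<100
00000000
00000000
[4] 00000000
00000000
00000000
00000000
0000^100
00001100
00000000
00000000
[5] 00000000
00000000
00000000
00000000
000<0100
00001100
00000000
00000000
[6] 00000000
00000000
00000000
000^0000
00010100
00001100
00000000
00000000
[7] 00000000
00000000
00000000
0001>000
00010100
00001100
00000000
00000000
[8] 00000000
00000000
00000000
00011000
0001v100
00001100
00000000
00000000
[9] 00000000
00000000
00000000
00011000
000<1100
00001100
00000000
00000000
[10] 00000000
00000000
00000000
00011000
00001100
000v1100
00000000
00000000
[11] 00000000
00000000
00000000
00011000
00001100
00<11100
00000000
00000000
[12] 00000000
00000000
00000000
00011000
00^01100
00111100
00000000
00000000
[13] 00000000
00000000
00000000
00011000
001>1100
00111100
00000000
00000000
[14] 00000000
00000000
00000000
00011000
00111100
001v1100
00000000
00000000
[15] 00000000
00000000
00000000
00011000
00111100
0010>100
00000000
00000000
[16] 00000000
00000000
00000000
00011000
0011^100
00100100
00000000
00000000
[17] 00000000
00000000
00000000
00011000
001<0100
00100100
00000000
00000000
[18] 00000000
00000000
00000000
00011000
00100100
001v0100
00000000
00000000
[19] 00000000
00000000
00000000
00011000
00100100
00<10100
00000000
00000000
[20] 00000000
00000000
00000000
00011000
00100100
00010100
00v00000
00000000
[21] 00000000
00000000
00000000
00011000
00100100
00010100
0<100000
00000000
[22] 00000000
00000000
00000000
00011000
00100100
0^010100
01100000
00000000
[23] 00000000
00000000
00000000
00011000
00100100
01>10100
01100000
00000000
[24] 00000000
00000000
00000000
00011000
00100100
01110100
01v00000
00000000
[25] 00000000
00000000
00000000
00011000
00100100
01110100
010>0000
00000000
[26] 00000000
00000000
00000000
00011000
00100100
01110100
01010000
000v0000
[27] 00000000
00000000
00000000
00011000
00100100
01110100
01010000
00<10000
[28] 00000000
00000000
00000000
00011000
00100100
01110100
01^10000
00110000
[29] 00000000
00000000
00000000
00011000
00100100
01110100
011>0000
00110000
[30] 00000000
00000000
00000000
00011000
00100100
011^0100
01100000
00110000
[31] 00000000
00000000
00000000
00011000
00100100
01<00100
01100000
00110000
[32] 00000000
00000000
00000000
00011000
00100100
01000100
01v00000
00110000

6,2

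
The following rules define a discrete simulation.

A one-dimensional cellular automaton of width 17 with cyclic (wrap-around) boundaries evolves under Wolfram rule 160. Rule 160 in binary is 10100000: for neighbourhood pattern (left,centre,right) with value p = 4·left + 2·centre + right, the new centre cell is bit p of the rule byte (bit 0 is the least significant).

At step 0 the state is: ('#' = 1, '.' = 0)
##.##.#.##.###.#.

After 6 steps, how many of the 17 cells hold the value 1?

t=0: ##.##.#.##.###.#.
t=1: ..#..#.#..#.#.#.#
t=2: ......#....#.#.#.
t=3: ............#.#..
t=4: .............#...
t=5: .................
t=6: .................

0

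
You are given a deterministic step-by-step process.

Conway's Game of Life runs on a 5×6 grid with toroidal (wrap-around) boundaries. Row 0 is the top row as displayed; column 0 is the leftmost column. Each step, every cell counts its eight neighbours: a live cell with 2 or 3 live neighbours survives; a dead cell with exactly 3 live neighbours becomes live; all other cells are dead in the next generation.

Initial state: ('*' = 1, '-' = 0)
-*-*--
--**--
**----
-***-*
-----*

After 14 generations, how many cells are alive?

t=0: -*-*--
--**--
**----
-***-*
-----*
t=1: ---**-
*--*--
*---*-
-**-**
-*-*--
t=2: ---**-
---*--
*-*-*-
-**-**
**---*
t=3: *-****
--*--*
*-*-*-
--*-*-
-*----
t=4: *-****
--*---
--*-*-
--*--*
**----
t=5: *-****
--*---
-**---
*-**-*
------
t=6: -*****
*---**
*-----
*-**--
------
t=7: -***--
--*---
*--**-
-*----
*----*
t=8: ****--
----*-
-***--
-*--*-
*-----
t=9: ****-*
*---*-
-****-
**-*--
*--*-*
t=10: --**--
------
----*-
------
---*--
t=11: --**--
---*--
------
------
--**--
t=12: ----*-
--**--
------
------
--**--
t=13: ----*-
---*--
------
------
---*--
t=14: ---**-
------
------
------
------

2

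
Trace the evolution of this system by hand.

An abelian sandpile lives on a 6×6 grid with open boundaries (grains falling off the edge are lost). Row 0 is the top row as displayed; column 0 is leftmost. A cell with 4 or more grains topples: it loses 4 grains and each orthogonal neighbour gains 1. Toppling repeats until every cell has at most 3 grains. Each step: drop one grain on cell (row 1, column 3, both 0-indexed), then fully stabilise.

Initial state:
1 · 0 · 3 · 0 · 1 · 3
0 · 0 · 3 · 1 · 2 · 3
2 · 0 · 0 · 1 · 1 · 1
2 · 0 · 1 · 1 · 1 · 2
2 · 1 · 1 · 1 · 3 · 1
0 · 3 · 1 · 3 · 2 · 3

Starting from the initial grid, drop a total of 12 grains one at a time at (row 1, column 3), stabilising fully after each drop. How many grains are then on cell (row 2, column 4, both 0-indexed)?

0

0) 1 · 0 · 3 · 0 · 1 · 3
0 · 0 · 3 · 1 · 2 · 3
2 · 0 · 0 · 1 · 1 · 1
2 · 0 · 1 · 1 · 1 · 2
2 · 1 · 1 · 1 · 3 · 1
0 · 3 · 1 · 3 · 2 · 3
1) 1 · 0 · 3 · 0 · 1 · 3
0 · 0 · 3 · 2 · 2 · 3
2 · 0 · 0 · 1 · 1 · 1
2 · 0 · 1 · 1 · 1 · 2
2 · 1 · 1 · 1 · 3 · 1
0 · 3 · 1 · 3 · 2 · 3
2) 1 · 0 · 3 · 0 · 1 · 3
0 · 0 · 3 · 3 · 2 · 3
2 · 0 · 0 · 1 · 1 · 1
2 · 0 · 1 · 1 · 1 · 2
2 · 1 · 1 · 1 · 3 · 1
0 · 3 · 1 · 3 · 2 · 3
3) 1 · 1 · 0 · 2 · 1 · 3
0 · 1 · 1 · 1 · 3 · 3
2 · 0 · 1 · 2 · 1 · 1
2 · 0 · 1 · 1 · 1 · 2
2 · 1 · 1 · 1 · 3 · 1
0 · 3 · 1 · 3 · 2 · 3
4) 1 · 1 · 0 · 2 · 1 · 3
0 · 1 · 1 · 2 · 3 · 3
2 · 0 · 1 · 2 · 1 · 1
2 · 0 · 1 · 1 · 1 · 2
2 · 1 · 1 · 1 · 3 · 1
0 · 3 · 1 · 3 · 2 · 3
5) 1 · 1 · 0 · 2 · 1 · 3
0 · 1 · 1 · 3 · 3 · 3
2 · 0 · 1 · 2 · 1 · 1
2 · 0 · 1 · 1 · 1 · 2
2 · 1 · 1 · 1 · 3 · 1
0 · 3 · 1 · 3 · 2 · 3
6) 1 · 1 · 0 · 3 · 3 · 0
0 · 1 · 2 · 1 · 1 · 1
2 · 0 · 1 · 3 · 2 · 2
2 · 0 · 1 · 1 · 1 · 2
2 · 1 · 1 · 1 · 3 · 1
0 · 3 · 1 · 3 · 2 · 3
7) 1 · 1 · 0 · 3 · 3 · 0
0 · 1 · 2 · 2 · 1 · 1
2 · 0 · 1 · 3 · 2 · 2
2 · 0 · 1 · 1 · 1 · 2
2 · 1 · 1 · 1 · 3 · 1
0 · 3 · 1 · 3 · 2 · 3
8) 1 · 1 · 0 · 3 · 3 · 0
0 · 1 · 2 · 3 · 1 · 1
2 · 0 · 1 · 3 · 2 · 2
2 · 0 · 1 · 1 · 1 · 2
2 · 1 · 1 · 1 · 3 · 1
0 · 3 · 1 · 3 · 2 · 3
9) 1 · 1 · 1 · 1 · 0 · 1
0 · 1 · 3 · 2 · 3 · 1
2 · 0 · 2 · 0 · 3 · 2
2 · 0 · 1 · 2 · 1 · 2
2 · 1 · 1 · 1 · 3 · 1
0 · 3 · 1 · 3 · 2 · 3
10) 1 · 1 · 1 · 1 · 0 · 1
0 · 1 · 3 · 3 · 3 · 1
2 · 0 · 2 · 0 · 3 · 2
2 · 0 · 1 · 2 · 1 · 2
2 · 1 · 1 · 1 · 3 · 1
0 · 3 · 1 · 3 · 2 · 3
11) 1 · 1 · 2 · 2 · 1 · 1
0 · 2 · 0 · 2 · 1 · 2
2 · 0 · 3 · 2 · 0 · 3
2 · 0 · 1 · 2 · 2 · 2
2 · 1 · 1 · 1 · 3 · 1
0 · 3 · 1 · 3 · 2 · 3
12) 1 · 1 · 2 · 2 · 1 · 1
0 · 2 · 0 · 3 · 1 · 2
2 · 0 · 3 · 2 · 0 · 3
2 · 0 · 1 · 2 · 2 · 2
2 · 1 · 1 · 1 · 3 · 1
0 · 3 · 1 · 3 · 2 · 3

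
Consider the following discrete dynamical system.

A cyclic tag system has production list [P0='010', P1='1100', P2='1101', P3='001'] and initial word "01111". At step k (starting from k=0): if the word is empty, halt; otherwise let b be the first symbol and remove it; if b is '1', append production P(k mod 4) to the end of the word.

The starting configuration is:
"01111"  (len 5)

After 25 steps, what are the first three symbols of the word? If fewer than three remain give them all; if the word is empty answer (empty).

011

step 0: "01111"  (len 5)
step 1: "1111"  (len 4)
step 2: "1111100"  (len 7)
step 3: "1111001101"  (len 10)
step 4: "111001101001"  (len 12)
step 5: "11001101001010"  (len 14)
step 6: "10011010010101100"  (len 17)
step 7: "00110100101011001101"  (len 20)
step 8: "0110100101011001101"  (len 19)
step 9: "110100101011001101"  (len 18)
step 10: "101001010110011011100"  (len 21)
step 11: "010010101100110111001101"  (len 24)
step 12: "10010101100110111001101"  (len 23)
step 13: "0010101100110111001101010"  (len 25)
step 14: "010101100110111001101010"  (len 24)
step 15: "10101100110111001101010"  (len 23)
step 16: "0101100110111001101010001"  (len 25)
step 17: "101100110111001101010001"  (len 24)
step 18: "011001101110011010100011100"  (len 27)
step 19: "11001101110011010100011100"  (len 26)
step 20: "1001101110011010100011100001"  (len 28)
step 21: "001101110011010100011100001010"  (len 30)
step 22: "01101110011010100011100001010"  (len 29)
step 23: "1101110011010100011100001010"  (len 28)
step 24: "101110011010100011100001010001"  (len 30)
step 25: "01110011010100011100001010001010"  (len 32)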